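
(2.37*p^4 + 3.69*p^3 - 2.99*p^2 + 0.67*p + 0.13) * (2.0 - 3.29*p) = -7.7973*p^5 - 7.4001*p^4 + 17.2171*p^3 - 8.1843*p^2 + 0.9123*p + 0.26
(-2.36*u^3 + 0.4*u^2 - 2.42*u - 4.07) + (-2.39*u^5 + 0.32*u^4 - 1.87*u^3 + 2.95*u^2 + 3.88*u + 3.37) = -2.39*u^5 + 0.32*u^4 - 4.23*u^3 + 3.35*u^2 + 1.46*u - 0.7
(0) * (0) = 0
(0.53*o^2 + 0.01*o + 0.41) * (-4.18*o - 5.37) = -2.2154*o^3 - 2.8879*o^2 - 1.7675*o - 2.2017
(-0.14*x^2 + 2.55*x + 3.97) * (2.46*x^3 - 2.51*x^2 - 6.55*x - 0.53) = -0.3444*x^5 + 6.6244*x^4 + 4.2827*x^3 - 26.593*x^2 - 27.355*x - 2.1041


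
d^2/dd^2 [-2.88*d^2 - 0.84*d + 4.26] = -5.76000000000000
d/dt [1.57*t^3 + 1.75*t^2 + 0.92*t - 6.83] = 4.71*t^2 + 3.5*t + 0.92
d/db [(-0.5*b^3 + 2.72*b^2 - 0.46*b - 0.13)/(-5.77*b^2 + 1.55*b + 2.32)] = (2.885*b^4 - 1.55*b^3 - 1.9182*b^2 + 11.1206*b - 0.8657)/(33.2929*b^4 - 17.887*b^3 - 24.3703*b^2 + 7.192*b + 5.3824)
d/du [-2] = 0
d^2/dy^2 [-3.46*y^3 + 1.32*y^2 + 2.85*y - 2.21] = 2.64 - 20.76*y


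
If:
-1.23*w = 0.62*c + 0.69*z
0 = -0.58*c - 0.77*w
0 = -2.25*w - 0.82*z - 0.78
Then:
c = 0.59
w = -0.44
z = 0.26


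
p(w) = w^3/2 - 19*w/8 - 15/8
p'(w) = 3*w^2/2 - 19/8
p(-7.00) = -156.75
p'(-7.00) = 71.12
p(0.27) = -2.51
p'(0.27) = -2.27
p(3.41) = 9.85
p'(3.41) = 15.07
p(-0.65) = -0.47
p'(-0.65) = -1.74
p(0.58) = -3.15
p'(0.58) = -1.87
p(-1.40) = 0.08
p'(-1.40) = 0.56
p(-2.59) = -4.41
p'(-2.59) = 7.69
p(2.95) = 3.95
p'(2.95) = 10.68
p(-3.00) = -8.25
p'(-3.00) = 11.12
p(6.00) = 91.88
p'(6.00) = 51.62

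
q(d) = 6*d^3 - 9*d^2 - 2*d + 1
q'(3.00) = 106.00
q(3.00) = 76.00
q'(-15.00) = 4318.00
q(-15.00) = -22244.00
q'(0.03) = -2.52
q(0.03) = 0.93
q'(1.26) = 3.90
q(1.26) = -3.81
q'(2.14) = 41.91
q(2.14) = 14.31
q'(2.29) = 51.17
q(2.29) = 21.28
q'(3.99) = 212.74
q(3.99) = 230.87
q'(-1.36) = 55.77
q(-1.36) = -28.02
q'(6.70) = 685.42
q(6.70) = 1388.17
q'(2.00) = 34.00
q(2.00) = 9.00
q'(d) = 18*d^2 - 18*d - 2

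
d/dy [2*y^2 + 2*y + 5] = 4*y + 2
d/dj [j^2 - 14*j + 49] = 2*j - 14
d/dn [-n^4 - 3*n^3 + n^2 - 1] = n*(-4*n^2 - 9*n + 2)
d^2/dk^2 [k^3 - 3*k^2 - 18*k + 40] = 6*k - 6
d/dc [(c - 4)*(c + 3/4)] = 2*c - 13/4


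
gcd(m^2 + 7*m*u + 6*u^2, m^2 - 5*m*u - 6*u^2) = m + u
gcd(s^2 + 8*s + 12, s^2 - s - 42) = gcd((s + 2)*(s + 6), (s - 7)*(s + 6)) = s + 6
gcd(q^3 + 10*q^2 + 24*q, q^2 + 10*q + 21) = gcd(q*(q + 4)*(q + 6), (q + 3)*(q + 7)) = 1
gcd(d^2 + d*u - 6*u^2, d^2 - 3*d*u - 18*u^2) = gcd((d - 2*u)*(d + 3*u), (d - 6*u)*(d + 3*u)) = d + 3*u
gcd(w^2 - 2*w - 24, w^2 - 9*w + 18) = w - 6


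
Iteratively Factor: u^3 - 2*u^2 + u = (u)*(u^2 - 2*u + 1) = u*(u - 1)*(u - 1)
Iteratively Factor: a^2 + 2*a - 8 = (a - 2)*(a + 4)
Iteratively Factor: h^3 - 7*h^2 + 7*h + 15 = (h + 1)*(h^2 - 8*h + 15) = (h - 5)*(h + 1)*(h - 3)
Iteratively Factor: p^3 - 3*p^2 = (p - 3)*(p^2) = p*(p - 3)*(p)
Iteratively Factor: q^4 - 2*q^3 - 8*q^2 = (q + 2)*(q^3 - 4*q^2) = q*(q + 2)*(q^2 - 4*q) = q^2*(q + 2)*(q - 4)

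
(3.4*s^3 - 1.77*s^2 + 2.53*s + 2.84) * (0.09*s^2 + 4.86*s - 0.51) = 0.306*s^5 + 16.3647*s^4 - 10.1085*s^3 + 13.4541*s^2 + 12.5121*s - 1.4484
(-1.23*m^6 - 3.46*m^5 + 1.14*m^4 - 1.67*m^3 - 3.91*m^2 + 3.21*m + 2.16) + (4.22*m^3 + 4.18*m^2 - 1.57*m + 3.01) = -1.23*m^6 - 3.46*m^5 + 1.14*m^4 + 2.55*m^3 + 0.27*m^2 + 1.64*m + 5.17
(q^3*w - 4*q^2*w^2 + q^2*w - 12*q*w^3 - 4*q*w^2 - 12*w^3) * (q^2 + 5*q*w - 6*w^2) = q^5*w + q^4*w^2 + q^4*w - 38*q^3*w^3 + q^3*w^2 - 36*q^2*w^4 - 38*q^2*w^3 + 72*q*w^5 - 36*q*w^4 + 72*w^5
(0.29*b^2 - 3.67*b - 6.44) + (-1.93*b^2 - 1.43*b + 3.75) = -1.64*b^2 - 5.1*b - 2.69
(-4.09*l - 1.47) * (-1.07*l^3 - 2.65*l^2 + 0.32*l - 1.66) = 4.3763*l^4 + 12.4114*l^3 + 2.5867*l^2 + 6.319*l + 2.4402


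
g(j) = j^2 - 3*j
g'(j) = 2*j - 3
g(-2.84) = 16.59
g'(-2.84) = -8.68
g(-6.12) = 55.81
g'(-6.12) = -15.24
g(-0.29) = 0.95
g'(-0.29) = -3.58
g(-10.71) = 146.83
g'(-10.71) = -24.42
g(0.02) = -0.06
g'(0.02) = -2.96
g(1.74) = -2.19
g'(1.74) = 0.48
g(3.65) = 2.37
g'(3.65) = 4.30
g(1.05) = -2.05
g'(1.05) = -0.90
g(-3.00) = 18.00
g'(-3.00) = -9.00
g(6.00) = 18.00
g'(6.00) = 9.00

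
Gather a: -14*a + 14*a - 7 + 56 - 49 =0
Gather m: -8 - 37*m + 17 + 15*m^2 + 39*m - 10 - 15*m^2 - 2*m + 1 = 0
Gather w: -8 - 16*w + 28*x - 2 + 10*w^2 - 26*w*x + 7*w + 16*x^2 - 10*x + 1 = 10*w^2 + w*(-26*x - 9) + 16*x^2 + 18*x - 9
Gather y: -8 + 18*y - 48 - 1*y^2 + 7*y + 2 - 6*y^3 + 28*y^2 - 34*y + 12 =-6*y^3 + 27*y^2 - 9*y - 42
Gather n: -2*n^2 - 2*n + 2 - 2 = -2*n^2 - 2*n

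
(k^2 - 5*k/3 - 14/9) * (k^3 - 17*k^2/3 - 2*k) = k^5 - 22*k^4/3 + 53*k^3/9 + 328*k^2/27 + 28*k/9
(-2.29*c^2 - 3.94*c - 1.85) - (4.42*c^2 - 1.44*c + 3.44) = -6.71*c^2 - 2.5*c - 5.29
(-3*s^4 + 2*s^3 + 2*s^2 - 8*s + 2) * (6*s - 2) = -18*s^5 + 18*s^4 + 8*s^3 - 52*s^2 + 28*s - 4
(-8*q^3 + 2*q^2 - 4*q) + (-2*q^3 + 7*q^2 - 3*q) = -10*q^3 + 9*q^2 - 7*q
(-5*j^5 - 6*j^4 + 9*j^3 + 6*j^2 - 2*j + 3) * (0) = 0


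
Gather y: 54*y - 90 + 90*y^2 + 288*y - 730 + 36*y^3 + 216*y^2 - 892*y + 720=36*y^3 + 306*y^2 - 550*y - 100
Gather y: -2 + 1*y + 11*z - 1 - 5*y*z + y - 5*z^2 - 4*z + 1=y*(2 - 5*z) - 5*z^2 + 7*z - 2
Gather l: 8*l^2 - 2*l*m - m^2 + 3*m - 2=8*l^2 - 2*l*m - m^2 + 3*m - 2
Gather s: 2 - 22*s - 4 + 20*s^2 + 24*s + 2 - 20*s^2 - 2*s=0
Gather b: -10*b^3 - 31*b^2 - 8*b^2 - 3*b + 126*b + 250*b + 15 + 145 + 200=-10*b^3 - 39*b^2 + 373*b + 360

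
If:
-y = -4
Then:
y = 4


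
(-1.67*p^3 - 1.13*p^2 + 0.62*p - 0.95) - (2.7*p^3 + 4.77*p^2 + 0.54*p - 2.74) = -4.37*p^3 - 5.9*p^2 + 0.08*p + 1.79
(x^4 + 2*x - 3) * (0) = 0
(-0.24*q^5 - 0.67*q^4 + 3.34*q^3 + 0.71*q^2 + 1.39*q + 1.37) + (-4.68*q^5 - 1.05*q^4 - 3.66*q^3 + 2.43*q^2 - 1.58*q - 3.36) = -4.92*q^5 - 1.72*q^4 - 0.32*q^3 + 3.14*q^2 - 0.19*q - 1.99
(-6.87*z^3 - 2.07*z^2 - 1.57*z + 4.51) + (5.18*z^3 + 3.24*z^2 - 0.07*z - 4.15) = -1.69*z^3 + 1.17*z^2 - 1.64*z + 0.359999999999999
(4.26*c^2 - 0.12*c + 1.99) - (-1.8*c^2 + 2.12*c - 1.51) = 6.06*c^2 - 2.24*c + 3.5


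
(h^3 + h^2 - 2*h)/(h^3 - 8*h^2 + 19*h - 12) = h*(h + 2)/(h^2 - 7*h + 12)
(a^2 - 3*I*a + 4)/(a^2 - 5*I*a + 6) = (a - 4*I)/(a - 6*I)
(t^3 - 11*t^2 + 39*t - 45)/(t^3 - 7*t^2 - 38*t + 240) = (t^2 - 6*t + 9)/(t^2 - 2*t - 48)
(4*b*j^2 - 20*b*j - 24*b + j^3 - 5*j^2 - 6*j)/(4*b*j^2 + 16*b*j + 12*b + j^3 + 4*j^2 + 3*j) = (j - 6)/(j + 3)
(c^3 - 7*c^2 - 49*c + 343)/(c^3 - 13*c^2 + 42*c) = (c^2 - 49)/(c*(c - 6))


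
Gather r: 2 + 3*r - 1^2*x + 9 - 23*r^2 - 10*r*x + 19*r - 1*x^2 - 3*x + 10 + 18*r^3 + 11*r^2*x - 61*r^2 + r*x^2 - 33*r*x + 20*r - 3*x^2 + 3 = 18*r^3 + r^2*(11*x - 84) + r*(x^2 - 43*x + 42) - 4*x^2 - 4*x + 24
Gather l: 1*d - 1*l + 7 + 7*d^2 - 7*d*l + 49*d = 7*d^2 + 50*d + l*(-7*d - 1) + 7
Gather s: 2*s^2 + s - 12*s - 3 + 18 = 2*s^2 - 11*s + 15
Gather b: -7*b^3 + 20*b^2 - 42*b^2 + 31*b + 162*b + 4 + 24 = -7*b^3 - 22*b^2 + 193*b + 28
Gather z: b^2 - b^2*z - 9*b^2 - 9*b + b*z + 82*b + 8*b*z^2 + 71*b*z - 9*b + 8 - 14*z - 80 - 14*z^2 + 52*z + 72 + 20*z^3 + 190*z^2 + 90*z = -8*b^2 + 64*b + 20*z^3 + z^2*(8*b + 176) + z*(-b^2 + 72*b + 128)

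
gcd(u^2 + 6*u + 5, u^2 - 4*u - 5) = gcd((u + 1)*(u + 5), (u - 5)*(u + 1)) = u + 1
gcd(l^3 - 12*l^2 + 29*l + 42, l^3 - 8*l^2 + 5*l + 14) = l^2 - 6*l - 7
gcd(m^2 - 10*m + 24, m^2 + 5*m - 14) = 1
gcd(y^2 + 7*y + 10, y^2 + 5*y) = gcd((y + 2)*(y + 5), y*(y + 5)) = y + 5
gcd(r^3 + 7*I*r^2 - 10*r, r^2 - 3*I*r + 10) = r + 2*I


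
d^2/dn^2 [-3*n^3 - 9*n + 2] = -18*n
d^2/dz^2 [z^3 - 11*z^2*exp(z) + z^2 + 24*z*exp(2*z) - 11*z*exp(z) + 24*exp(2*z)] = -11*z^2*exp(z) + 96*z*exp(2*z) - 55*z*exp(z) + 6*z + 192*exp(2*z) - 44*exp(z) + 2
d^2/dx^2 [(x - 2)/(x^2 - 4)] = 2/(x^3 + 6*x^2 + 12*x + 8)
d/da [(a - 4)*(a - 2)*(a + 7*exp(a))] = 7*a^2*exp(a) + 3*a^2 - 28*a*exp(a) - 12*a + 14*exp(a) + 8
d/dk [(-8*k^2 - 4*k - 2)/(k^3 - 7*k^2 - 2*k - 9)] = 2*(4*k^4 + 4*k^3 - 3*k^2 + 58*k + 16)/(k^6 - 14*k^5 + 45*k^4 + 10*k^3 + 130*k^2 + 36*k + 81)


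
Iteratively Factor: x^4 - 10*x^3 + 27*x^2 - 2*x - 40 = (x - 4)*(x^3 - 6*x^2 + 3*x + 10) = (x - 4)*(x - 2)*(x^2 - 4*x - 5) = (x - 4)*(x - 2)*(x + 1)*(x - 5)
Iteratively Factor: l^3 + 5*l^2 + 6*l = (l + 3)*(l^2 + 2*l) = l*(l + 3)*(l + 2)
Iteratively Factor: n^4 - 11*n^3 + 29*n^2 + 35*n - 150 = (n + 2)*(n^3 - 13*n^2 + 55*n - 75) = (n - 3)*(n + 2)*(n^2 - 10*n + 25) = (n - 5)*(n - 3)*(n + 2)*(n - 5)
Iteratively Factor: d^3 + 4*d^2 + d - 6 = (d + 3)*(d^2 + d - 2) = (d - 1)*(d + 3)*(d + 2)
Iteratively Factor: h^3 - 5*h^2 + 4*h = (h - 1)*(h^2 - 4*h) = (h - 4)*(h - 1)*(h)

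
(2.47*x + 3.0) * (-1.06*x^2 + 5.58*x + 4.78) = -2.6182*x^3 + 10.6026*x^2 + 28.5466*x + 14.34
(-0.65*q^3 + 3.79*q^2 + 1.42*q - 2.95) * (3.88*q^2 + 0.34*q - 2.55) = -2.522*q^5 + 14.4842*q^4 + 8.4557*q^3 - 20.6277*q^2 - 4.624*q + 7.5225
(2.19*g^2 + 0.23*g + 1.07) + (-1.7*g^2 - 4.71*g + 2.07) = 0.49*g^2 - 4.48*g + 3.14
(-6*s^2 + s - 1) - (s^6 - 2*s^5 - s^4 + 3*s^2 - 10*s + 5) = -s^6 + 2*s^5 + s^4 - 9*s^2 + 11*s - 6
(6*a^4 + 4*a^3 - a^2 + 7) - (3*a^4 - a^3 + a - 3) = 3*a^4 + 5*a^3 - a^2 - a + 10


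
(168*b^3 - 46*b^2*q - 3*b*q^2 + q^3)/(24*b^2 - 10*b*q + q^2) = 7*b + q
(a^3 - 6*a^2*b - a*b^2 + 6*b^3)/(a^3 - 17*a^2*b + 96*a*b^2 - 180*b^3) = (a^2 - b^2)/(a^2 - 11*a*b + 30*b^2)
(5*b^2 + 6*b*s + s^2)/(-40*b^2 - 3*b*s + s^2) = (b + s)/(-8*b + s)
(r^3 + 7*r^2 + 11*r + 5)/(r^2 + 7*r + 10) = (r^2 + 2*r + 1)/(r + 2)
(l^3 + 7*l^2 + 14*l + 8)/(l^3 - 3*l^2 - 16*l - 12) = (l + 4)/(l - 6)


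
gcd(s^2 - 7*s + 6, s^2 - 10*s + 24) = s - 6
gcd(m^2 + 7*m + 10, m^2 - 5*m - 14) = m + 2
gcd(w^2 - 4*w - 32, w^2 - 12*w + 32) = w - 8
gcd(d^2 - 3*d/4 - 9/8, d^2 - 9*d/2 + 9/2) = d - 3/2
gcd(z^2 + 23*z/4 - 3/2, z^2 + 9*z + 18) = z + 6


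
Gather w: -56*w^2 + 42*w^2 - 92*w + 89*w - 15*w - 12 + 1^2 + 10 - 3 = -14*w^2 - 18*w - 4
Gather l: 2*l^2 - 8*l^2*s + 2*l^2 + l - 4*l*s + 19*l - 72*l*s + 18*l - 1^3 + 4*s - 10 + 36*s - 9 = l^2*(4 - 8*s) + l*(38 - 76*s) + 40*s - 20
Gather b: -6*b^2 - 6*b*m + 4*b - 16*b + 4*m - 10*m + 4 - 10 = -6*b^2 + b*(-6*m - 12) - 6*m - 6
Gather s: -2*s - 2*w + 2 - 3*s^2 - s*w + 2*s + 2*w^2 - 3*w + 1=-3*s^2 - s*w + 2*w^2 - 5*w + 3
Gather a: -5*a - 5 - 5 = -5*a - 10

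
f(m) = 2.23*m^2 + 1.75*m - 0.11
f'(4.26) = 20.75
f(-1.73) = 3.54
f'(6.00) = 28.51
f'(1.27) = 7.41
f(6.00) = 90.67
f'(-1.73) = -5.97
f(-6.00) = 69.67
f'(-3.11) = -12.12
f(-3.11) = 16.02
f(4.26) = 47.81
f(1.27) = 5.71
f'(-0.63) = -1.06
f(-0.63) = -0.33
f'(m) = 4.46*m + 1.75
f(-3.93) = 27.45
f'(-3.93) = -15.78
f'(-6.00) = -25.01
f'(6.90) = 32.52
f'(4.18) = 20.39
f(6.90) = 118.14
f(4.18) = 46.17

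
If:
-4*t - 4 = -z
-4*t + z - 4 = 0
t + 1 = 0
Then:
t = -1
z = 0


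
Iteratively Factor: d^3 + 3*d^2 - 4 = (d + 2)*(d^2 + d - 2) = (d + 2)^2*(d - 1)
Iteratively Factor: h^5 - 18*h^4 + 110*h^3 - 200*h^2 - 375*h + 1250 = (h - 5)*(h^4 - 13*h^3 + 45*h^2 + 25*h - 250) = (h - 5)^2*(h^3 - 8*h^2 + 5*h + 50) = (h - 5)^3*(h^2 - 3*h - 10) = (h - 5)^3*(h + 2)*(h - 5)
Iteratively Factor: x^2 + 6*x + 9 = (x + 3)*(x + 3)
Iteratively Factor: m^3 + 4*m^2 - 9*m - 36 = (m + 4)*(m^2 - 9) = (m + 3)*(m + 4)*(m - 3)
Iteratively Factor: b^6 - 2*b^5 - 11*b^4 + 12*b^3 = (b - 1)*(b^5 - b^4 - 12*b^3) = (b - 4)*(b - 1)*(b^4 + 3*b^3) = b*(b - 4)*(b - 1)*(b^3 + 3*b^2) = b*(b - 4)*(b - 1)*(b + 3)*(b^2) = b^2*(b - 4)*(b - 1)*(b + 3)*(b)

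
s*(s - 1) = s^2 - s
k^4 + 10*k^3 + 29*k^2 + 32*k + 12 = (k + 1)^2*(k + 2)*(k + 6)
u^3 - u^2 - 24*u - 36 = (u - 6)*(u + 2)*(u + 3)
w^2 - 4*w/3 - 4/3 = (w - 2)*(w + 2/3)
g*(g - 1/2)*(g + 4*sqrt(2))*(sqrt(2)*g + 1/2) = sqrt(2)*g^4 - sqrt(2)*g^3/2 + 17*g^3/2 - 17*g^2/4 + 2*sqrt(2)*g^2 - sqrt(2)*g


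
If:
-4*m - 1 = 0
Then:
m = -1/4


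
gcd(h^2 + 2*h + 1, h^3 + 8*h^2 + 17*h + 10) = h + 1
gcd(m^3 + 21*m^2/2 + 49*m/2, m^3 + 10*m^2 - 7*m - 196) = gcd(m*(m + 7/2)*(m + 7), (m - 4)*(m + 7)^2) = m + 7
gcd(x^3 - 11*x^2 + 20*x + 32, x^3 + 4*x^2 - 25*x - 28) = x^2 - 3*x - 4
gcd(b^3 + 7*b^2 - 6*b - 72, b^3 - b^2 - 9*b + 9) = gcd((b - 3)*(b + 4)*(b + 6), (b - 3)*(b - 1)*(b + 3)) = b - 3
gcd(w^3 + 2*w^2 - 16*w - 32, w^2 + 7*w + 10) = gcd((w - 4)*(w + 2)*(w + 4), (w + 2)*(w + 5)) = w + 2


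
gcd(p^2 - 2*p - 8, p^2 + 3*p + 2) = p + 2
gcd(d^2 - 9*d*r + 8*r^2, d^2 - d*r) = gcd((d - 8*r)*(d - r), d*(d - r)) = -d + r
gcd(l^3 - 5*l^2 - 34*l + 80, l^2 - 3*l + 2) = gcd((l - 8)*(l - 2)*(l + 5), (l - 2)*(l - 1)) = l - 2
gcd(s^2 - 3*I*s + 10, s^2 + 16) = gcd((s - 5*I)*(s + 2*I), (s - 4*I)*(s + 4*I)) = 1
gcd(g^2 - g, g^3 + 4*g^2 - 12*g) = g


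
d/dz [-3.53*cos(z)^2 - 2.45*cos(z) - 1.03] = (7.06*cos(z) + 2.45)*sin(z)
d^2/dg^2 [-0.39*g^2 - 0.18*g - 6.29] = -0.780000000000000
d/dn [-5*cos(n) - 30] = 5*sin(n)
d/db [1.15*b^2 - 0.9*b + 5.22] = 2.3*b - 0.9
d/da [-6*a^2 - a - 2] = -12*a - 1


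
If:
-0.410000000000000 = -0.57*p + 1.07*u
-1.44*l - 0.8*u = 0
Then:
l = -0.555555555555556*u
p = 1.87719298245614*u + 0.719298245614035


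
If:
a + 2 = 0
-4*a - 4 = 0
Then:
No Solution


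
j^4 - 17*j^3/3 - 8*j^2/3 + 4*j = j*(j - 6)*(j - 2/3)*(j + 1)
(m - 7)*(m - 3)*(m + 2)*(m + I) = m^4 - 8*m^3 + I*m^3 + m^2 - 8*I*m^2 + 42*m + I*m + 42*I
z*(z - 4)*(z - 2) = z^3 - 6*z^2 + 8*z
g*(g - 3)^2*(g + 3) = g^4 - 3*g^3 - 9*g^2 + 27*g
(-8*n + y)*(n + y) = -8*n^2 - 7*n*y + y^2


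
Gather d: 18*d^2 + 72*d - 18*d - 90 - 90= 18*d^2 + 54*d - 180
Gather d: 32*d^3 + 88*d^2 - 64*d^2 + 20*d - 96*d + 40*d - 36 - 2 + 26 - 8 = 32*d^3 + 24*d^2 - 36*d - 20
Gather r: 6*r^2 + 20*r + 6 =6*r^2 + 20*r + 6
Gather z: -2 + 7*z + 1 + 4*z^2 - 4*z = 4*z^2 + 3*z - 1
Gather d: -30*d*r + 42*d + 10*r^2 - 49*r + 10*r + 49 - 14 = d*(42 - 30*r) + 10*r^2 - 39*r + 35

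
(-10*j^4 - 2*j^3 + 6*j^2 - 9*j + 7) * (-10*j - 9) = 100*j^5 + 110*j^4 - 42*j^3 + 36*j^2 + 11*j - 63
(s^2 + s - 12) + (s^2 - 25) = 2*s^2 + s - 37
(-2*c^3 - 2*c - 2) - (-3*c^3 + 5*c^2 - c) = c^3 - 5*c^2 - c - 2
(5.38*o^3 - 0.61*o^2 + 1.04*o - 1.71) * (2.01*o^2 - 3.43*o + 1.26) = 10.8138*o^5 - 19.6795*o^4 + 10.9615*o^3 - 7.7729*o^2 + 7.1757*o - 2.1546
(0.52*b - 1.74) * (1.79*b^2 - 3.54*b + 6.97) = 0.9308*b^3 - 4.9554*b^2 + 9.784*b - 12.1278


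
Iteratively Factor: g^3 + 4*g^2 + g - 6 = (g + 2)*(g^2 + 2*g - 3) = (g - 1)*(g + 2)*(g + 3)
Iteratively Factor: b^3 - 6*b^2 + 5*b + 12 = (b + 1)*(b^2 - 7*b + 12) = (b - 4)*(b + 1)*(b - 3)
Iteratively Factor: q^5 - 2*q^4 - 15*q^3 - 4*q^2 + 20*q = (q + 2)*(q^4 - 4*q^3 - 7*q^2 + 10*q) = (q + 2)^2*(q^3 - 6*q^2 + 5*q) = (q - 5)*(q + 2)^2*(q^2 - q) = (q - 5)*(q - 1)*(q + 2)^2*(q)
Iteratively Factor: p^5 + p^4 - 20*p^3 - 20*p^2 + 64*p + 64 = (p - 4)*(p^4 + 5*p^3 - 20*p - 16) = (p - 4)*(p - 2)*(p^3 + 7*p^2 + 14*p + 8) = (p - 4)*(p - 2)*(p + 1)*(p^2 + 6*p + 8) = (p - 4)*(p - 2)*(p + 1)*(p + 2)*(p + 4)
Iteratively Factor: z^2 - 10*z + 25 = (z - 5)*(z - 5)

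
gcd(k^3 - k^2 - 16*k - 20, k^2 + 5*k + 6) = k + 2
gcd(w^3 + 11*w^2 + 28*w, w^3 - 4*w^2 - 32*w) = w^2 + 4*w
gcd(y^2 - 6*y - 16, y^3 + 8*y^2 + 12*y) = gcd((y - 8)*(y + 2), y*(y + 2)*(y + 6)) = y + 2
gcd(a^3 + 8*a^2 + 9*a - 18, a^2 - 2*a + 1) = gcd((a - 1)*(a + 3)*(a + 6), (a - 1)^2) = a - 1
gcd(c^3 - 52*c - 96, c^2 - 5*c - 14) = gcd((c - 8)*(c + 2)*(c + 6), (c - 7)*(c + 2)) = c + 2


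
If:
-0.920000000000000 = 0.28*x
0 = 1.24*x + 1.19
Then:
No Solution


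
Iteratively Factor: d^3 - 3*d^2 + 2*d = (d)*(d^2 - 3*d + 2) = d*(d - 1)*(d - 2)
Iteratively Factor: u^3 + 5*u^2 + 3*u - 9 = (u + 3)*(u^2 + 2*u - 3) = (u - 1)*(u + 3)*(u + 3)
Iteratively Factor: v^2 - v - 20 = (v + 4)*(v - 5)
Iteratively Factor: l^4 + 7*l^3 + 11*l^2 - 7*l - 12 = (l + 3)*(l^3 + 4*l^2 - l - 4) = (l + 3)*(l + 4)*(l^2 - 1) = (l - 1)*(l + 3)*(l + 4)*(l + 1)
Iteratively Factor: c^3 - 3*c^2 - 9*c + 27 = (c - 3)*(c^2 - 9) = (c - 3)^2*(c + 3)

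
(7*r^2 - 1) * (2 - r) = -7*r^3 + 14*r^2 + r - 2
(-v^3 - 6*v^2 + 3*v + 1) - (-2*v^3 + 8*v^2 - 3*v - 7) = v^3 - 14*v^2 + 6*v + 8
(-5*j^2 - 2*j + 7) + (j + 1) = -5*j^2 - j + 8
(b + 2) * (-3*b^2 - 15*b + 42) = -3*b^3 - 21*b^2 + 12*b + 84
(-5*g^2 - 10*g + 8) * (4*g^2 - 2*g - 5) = -20*g^4 - 30*g^3 + 77*g^2 + 34*g - 40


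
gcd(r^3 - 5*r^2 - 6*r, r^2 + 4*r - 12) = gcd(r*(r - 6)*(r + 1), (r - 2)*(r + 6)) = 1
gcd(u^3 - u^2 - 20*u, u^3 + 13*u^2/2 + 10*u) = u^2 + 4*u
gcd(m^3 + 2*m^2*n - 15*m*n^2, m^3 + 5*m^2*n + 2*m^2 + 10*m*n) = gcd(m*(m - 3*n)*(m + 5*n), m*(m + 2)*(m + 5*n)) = m^2 + 5*m*n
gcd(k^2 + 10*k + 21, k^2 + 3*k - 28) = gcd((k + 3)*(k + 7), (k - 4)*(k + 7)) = k + 7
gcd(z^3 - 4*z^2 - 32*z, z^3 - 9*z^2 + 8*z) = z^2 - 8*z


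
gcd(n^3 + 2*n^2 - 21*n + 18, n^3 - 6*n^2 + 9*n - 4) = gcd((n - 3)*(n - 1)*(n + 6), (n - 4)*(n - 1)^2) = n - 1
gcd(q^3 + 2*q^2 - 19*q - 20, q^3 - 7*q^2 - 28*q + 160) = q^2 + q - 20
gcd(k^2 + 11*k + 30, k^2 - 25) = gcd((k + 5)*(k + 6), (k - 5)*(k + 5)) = k + 5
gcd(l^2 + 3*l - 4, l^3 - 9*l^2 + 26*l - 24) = 1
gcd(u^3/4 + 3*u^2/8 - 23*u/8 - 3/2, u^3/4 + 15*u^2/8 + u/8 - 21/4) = 1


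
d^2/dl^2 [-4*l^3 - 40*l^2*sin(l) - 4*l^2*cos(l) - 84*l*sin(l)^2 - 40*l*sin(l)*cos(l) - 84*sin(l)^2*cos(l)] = 40*l^2*sin(l) + 4*l^2*cos(l) + 16*l*sin(l) + 80*l*sin(2*l) - 160*l*cos(l) - 168*l*cos(2*l) - 24*l - 80*sin(l) - 168*sin(2*l) + 13*cos(l) - 80*cos(2*l) - 189*cos(3*l)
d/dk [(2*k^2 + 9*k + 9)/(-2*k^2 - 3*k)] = 3/k^2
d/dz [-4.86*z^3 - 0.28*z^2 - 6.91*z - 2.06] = -14.58*z^2 - 0.56*z - 6.91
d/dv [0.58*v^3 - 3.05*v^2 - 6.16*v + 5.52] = 1.74*v^2 - 6.1*v - 6.16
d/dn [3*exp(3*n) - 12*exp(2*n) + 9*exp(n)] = (9*exp(2*n) - 24*exp(n) + 9)*exp(n)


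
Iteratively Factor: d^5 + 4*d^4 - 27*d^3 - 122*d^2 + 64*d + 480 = (d - 2)*(d^4 + 6*d^3 - 15*d^2 - 152*d - 240) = (d - 2)*(d + 3)*(d^3 + 3*d^2 - 24*d - 80) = (d - 2)*(d + 3)*(d + 4)*(d^2 - d - 20) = (d - 5)*(d - 2)*(d + 3)*(d + 4)*(d + 4)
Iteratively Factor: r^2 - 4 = (r - 2)*(r + 2)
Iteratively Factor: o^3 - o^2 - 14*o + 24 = (o - 3)*(o^2 + 2*o - 8) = (o - 3)*(o + 4)*(o - 2)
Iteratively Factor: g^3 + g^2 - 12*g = (g)*(g^2 + g - 12) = g*(g + 4)*(g - 3)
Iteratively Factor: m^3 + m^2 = (m + 1)*(m^2) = m*(m + 1)*(m)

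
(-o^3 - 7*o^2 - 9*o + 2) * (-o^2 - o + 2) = o^5 + 8*o^4 + 14*o^3 - 7*o^2 - 20*o + 4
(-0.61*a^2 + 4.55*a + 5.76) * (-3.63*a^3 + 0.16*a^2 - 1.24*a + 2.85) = 2.2143*a^5 - 16.6141*a^4 - 19.4244*a^3 - 6.4589*a^2 + 5.8251*a + 16.416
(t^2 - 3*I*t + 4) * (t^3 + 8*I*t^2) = t^5 + 5*I*t^4 + 28*t^3 + 32*I*t^2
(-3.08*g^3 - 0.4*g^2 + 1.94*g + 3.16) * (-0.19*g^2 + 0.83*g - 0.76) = 0.5852*g^5 - 2.4804*g^4 + 1.6402*g^3 + 1.3138*g^2 + 1.1484*g - 2.4016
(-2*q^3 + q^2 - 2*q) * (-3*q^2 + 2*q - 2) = 6*q^5 - 7*q^4 + 12*q^3 - 6*q^2 + 4*q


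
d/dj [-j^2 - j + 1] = -2*j - 1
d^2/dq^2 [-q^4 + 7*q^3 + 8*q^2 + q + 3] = -12*q^2 + 42*q + 16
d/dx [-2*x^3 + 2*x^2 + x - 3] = -6*x^2 + 4*x + 1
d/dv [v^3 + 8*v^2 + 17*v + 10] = 3*v^2 + 16*v + 17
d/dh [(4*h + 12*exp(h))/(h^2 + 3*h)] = 4*(h*(h + 3)*(3*exp(h) + 1) - (h + 3*exp(h))*(2*h + 3))/(h^2*(h + 3)^2)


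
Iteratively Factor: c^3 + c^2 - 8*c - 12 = (c - 3)*(c^2 + 4*c + 4) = (c - 3)*(c + 2)*(c + 2)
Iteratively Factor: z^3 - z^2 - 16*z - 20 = (z - 5)*(z^2 + 4*z + 4) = (z - 5)*(z + 2)*(z + 2)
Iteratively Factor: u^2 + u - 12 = (u + 4)*(u - 3)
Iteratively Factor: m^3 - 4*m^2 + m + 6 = (m + 1)*(m^2 - 5*m + 6) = (m - 2)*(m + 1)*(m - 3)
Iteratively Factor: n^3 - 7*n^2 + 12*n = (n - 4)*(n^2 - 3*n) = n*(n - 4)*(n - 3)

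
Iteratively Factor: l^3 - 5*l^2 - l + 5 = (l + 1)*(l^2 - 6*l + 5) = (l - 5)*(l + 1)*(l - 1)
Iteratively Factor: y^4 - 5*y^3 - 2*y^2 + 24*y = (y - 3)*(y^3 - 2*y^2 - 8*y) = (y - 4)*(y - 3)*(y^2 + 2*y) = y*(y - 4)*(y - 3)*(y + 2)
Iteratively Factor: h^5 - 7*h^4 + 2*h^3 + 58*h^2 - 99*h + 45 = (h - 1)*(h^4 - 6*h^3 - 4*h^2 + 54*h - 45) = (h - 3)*(h - 1)*(h^3 - 3*h^2 - 13*h + 15) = (h - 3)*(h - 1)^2*(h^2 - 2*h - 15) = (h - 5)*(h - 3)*(h - 1)^2*(h + 3)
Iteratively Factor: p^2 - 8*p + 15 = (p - 5)*(p - 3)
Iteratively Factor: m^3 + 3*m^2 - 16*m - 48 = (m - 4)*(m^2 + 7*m + 12) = (m - 4)*(m + 3)*(m + 4)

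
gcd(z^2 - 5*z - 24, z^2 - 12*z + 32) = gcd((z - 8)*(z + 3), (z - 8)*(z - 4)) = z - 8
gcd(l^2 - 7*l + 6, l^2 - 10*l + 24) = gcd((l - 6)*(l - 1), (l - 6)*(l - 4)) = l - 6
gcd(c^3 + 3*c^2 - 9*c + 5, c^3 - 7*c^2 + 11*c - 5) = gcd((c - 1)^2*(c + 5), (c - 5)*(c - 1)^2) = c^2 - 2*c + 1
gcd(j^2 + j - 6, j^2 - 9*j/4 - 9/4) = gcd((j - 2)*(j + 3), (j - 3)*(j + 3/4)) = 1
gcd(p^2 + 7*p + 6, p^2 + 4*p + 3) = p + 1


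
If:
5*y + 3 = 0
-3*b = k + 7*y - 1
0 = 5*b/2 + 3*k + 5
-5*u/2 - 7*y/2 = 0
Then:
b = 206/65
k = -56/13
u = 21/25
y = -3/5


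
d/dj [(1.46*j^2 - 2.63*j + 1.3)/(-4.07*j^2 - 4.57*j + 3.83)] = (-17.3763*j^2 + 21.7656*j - 4.1319)/(16.5649*j^4 + 37.1998*j^3 - 10.2913*j^2 - 35.0062*j + 14.6689)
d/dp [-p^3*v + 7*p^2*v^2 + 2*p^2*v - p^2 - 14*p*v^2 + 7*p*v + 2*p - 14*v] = -3*p^2*v + 14*p*v^2 + 4*p*v - 2*p - 14*v^2 + 7*v + 2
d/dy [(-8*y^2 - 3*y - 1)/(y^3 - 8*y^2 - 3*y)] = (8*y^4 + 6*y^3 + 3*y^2 - 16*y - 3)/(y^2*(y^4 - 16*y^3 + 58*y^2 + 48*y + 9))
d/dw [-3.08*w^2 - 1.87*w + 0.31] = -6.16*w - 1.87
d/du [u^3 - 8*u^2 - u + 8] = 3*u^2 - 16*u - 1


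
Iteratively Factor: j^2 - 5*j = (j - 5)*(j)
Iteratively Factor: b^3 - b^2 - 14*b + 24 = (b - 2)*(b^2 + b - 12) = (b - 2)*(b + 4)*(b - 3)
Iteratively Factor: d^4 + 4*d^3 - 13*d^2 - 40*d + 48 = (d - 3)*(d^3 + 7*d^2 + 8*d - 16) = (d - 3)*(d + 4)*(d^2 + 3*d - 4) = (d - 3)*(d - 1)*(d + 4)*(d + 4)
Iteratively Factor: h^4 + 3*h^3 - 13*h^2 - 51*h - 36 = (h + 1)*(h^3 + 2*h^2 - 15*h - 36) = (h + 1)*(h + 3)*(h^2 - h - 12) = (h - 4)*(h + 1)*(h + 3)*(h + 3)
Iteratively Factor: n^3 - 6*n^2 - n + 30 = (n - 5)*(n^2 - n - 6) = (n - 5)*(n + 2)*(n - 3)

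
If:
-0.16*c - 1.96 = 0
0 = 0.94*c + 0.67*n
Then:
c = -12.25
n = 17.19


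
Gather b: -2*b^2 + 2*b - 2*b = -2*b^2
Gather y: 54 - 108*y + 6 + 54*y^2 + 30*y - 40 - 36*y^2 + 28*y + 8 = 18*y^2 - 50*y + 28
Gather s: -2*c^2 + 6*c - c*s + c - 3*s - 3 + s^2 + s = -2*c^2 + 7*c + s^2 + s*(-c - 2) - 3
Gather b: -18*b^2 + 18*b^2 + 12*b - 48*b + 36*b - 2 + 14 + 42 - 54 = 0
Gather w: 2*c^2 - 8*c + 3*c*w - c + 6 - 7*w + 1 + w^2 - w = 2*c^2 - 9*c + w^2 + w*(3*c - 8) + 7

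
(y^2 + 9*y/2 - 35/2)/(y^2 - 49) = (y - 5/2)/(y - 7)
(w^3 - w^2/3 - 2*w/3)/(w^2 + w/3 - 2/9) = 3*w*(w - 1)/(3*w - 1)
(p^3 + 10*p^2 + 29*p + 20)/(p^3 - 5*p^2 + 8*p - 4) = (p^3 + 10*p^2 + 29*p + 20)/(p^3 - 5*p^2 + 8*p - 4)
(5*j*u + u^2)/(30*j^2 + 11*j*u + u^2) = u/(6*j + u)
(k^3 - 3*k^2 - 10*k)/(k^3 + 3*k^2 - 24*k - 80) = k*(k + 2)/(k^2 + 8*k + 16)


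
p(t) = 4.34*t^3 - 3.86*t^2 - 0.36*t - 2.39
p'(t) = 13.02*t^2 - 7.72*t - 0.36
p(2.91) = 70.82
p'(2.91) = 87.43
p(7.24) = 1439.72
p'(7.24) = 626.22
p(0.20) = -2.58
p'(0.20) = -1.38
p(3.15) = 93.83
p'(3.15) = 104.51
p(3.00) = 78.97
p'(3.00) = 93.66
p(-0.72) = -5.75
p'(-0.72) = 11.95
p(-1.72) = -35.27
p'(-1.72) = 51.44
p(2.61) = 47.54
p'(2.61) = 68.18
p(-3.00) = -153.23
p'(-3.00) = 139.98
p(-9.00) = -3475.67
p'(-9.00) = 1123.74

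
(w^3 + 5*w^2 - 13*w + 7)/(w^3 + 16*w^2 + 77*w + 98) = (w^2 - 2*w + 1)/(w^2 + 9*w + 14)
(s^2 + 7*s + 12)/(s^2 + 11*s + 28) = (s + 3)/(s + 7)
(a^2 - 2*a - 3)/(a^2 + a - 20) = (a^2 - 2*a - 3)/(a^2 + a - 20)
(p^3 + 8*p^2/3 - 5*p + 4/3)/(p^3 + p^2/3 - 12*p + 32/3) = (3*p - 1)/(3*p - 8)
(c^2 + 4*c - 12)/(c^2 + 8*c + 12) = (c - 2)/(c + 2)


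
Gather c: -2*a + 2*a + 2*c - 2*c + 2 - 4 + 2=0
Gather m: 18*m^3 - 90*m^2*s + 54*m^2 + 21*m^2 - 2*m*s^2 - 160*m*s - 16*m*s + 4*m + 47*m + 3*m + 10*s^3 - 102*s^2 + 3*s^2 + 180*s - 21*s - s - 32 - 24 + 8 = 18*m^3 + m^2*(75 - 90*s) + m*(-2*s^2 - 176*s + 54) + 10*s^3 - 99*s^2 + 158*s - 48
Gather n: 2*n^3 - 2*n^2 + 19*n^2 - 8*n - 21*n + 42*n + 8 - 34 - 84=2*n^3 + 17*n^2 + 13*n - 110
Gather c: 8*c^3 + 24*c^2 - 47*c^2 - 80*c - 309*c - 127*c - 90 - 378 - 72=8*c^3 - 23*c^2 - 516*c - 540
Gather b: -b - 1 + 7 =6 - b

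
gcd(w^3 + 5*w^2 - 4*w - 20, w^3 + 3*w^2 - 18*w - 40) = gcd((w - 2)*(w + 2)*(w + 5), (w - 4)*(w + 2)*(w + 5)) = w^2 + 7*w + 10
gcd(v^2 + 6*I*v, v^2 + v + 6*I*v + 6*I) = v + 6*I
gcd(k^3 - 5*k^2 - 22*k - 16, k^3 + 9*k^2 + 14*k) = k + 2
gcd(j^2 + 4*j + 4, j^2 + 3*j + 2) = j + 2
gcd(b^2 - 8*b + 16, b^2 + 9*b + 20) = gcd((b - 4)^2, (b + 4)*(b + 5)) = 1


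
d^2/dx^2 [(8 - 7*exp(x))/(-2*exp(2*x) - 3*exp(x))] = 2*(14*exp(3*x) - 85*exp(2*x) - 72*exp(x) - 36)*exp(-x)/(8*exp(3*x) + 36*exp(2*x) + 54*exp(x) + 27)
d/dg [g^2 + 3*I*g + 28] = 2*g + 3*I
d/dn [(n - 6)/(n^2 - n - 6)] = (n^2 - n - (n - 6)*(2*n - 1) - 6)/(-n^2 + n + 6)^2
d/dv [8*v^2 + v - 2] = 16*v + 1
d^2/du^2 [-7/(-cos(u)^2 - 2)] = 14*(-2*sin(u)^4 - 3*sin(u)^2 + 3)/(cos(u)^2 + 2)^3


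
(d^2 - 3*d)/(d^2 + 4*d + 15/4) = 4*d*(d - 3)/(4*d^2 + 16*d + 15)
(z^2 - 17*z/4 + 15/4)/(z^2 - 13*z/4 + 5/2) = (z - 3)/(z - 2)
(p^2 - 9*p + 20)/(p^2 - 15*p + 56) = (p^2 - 9*p + 20)/(p^2 - 15*p + 56)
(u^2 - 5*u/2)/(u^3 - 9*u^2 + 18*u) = (u - 5/2)/(u^2 - 9*u + 18)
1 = 1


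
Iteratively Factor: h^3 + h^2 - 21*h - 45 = (h - 5)*(h^2 + 6*h + 9) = (h - 5)*(h + 3)*(h + 3)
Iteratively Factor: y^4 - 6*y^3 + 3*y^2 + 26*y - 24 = (y + 2)*(y^3 - 8*y^2 + 19*y - 12) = (y - 3)*(y + 2)*(y^2 - 5*y + 4) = (y - 4)*(y - 3)*(y + 2)*(y - 1)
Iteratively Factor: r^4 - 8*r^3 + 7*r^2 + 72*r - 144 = (r - 3)*(r^3 - 5*r^2 - 8*r + 48) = (r - 4)*(r - 3)*(r^2 - r - 12) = (r - 4)*(r - 3)*(r + 3)*(r - 4)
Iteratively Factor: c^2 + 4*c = (c)*(c + 4)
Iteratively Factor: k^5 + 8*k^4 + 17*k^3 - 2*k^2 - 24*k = (k + 3)*(k^4 + 5*k^3 + 2*k^2 - 8*k) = (k + 3)*(k + 4)*(k^3 + k^2 - 2*k) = k*(k + 3)*(k + 4)*(k^2 + k - 2) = k*(k + 2)*(k + 3)*(k + 4)*(k - 1)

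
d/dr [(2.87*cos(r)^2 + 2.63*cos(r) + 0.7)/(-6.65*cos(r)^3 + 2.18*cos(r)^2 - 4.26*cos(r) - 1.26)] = (-19.0855*cos(r)^4 - 34.979*cos(r)^3 + 3.9946*cos(r)^2 + 10.2844*cos(r) + 0.3318)*sin(r)/(44.2225*cos(r)^6 - 28.994*cos(r)^5 + 61.4104*cos(r)^4 - 1.8156*cos(r)^3 + 12.654*cos(r)^2 + 10.7352*cos(r) + 1.5876)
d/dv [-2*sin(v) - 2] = -2*cos(v)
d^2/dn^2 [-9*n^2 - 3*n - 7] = -18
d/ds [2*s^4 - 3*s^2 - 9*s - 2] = 8*s^3 - 6*s - 9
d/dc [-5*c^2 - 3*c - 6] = -10*c - 3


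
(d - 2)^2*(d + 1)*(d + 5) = d^4 + 2*d^3 - 15*d^2 + 4*d + 20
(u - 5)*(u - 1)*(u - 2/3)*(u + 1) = u^4 - 17*u^3/3 + 7*u^2/3 + 17*u/3 - 10/3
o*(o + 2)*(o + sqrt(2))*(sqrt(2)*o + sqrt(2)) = sqrt(2)*o^4 + 2*o^3 + 3*sqrt(2)*o^3 + 2*sqrt(2)*o^2 + 6*o^2 + 4*o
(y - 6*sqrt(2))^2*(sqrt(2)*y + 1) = sqrt(2)*y^3 - 23*y^2 + 60*sqrt(2)*y + 72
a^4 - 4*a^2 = a^2*(a - 2)*(a + 2)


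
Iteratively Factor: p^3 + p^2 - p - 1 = (p + 1)*(p^2 - 1) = (p - 1)*(p + 1)*(p + 1)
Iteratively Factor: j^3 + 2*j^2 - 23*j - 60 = (j + 4)*(j^2 - 2*j - 15) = (j + 3)*(j + 4)*(j - 5)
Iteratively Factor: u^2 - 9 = (u + 3)*(u - 3)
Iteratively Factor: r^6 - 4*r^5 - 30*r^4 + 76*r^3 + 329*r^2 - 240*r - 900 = (r + 3)*(r^5 - 7*r^4 - 9*r^3 + 103*r^2 + 20*r - 300) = (r + 2)*(r + 3)*(r^4 - 9*r^3 + 9*r^2 + 85*r - 150) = (r + 2)*(r + 3)^2*(r^3 - 12*r^2 + 45*r - 50) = (r - 2)*(r + 2)*(r + 3)^2*(r^2 - 10*r + 25) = (r - 5)*(r - 2)*(r + 2)*(r + 3)^2*(r - 5)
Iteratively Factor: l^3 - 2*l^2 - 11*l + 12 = (l - 1)*(l^2 - l - 12) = (l - 4)*(l - 1)*(l + 3)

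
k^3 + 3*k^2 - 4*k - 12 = (k - 2)*(k + 2)*(k + 3)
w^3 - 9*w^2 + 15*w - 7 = (w - 7)*(w - 1)^2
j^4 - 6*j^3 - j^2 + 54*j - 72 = (j - 4)*(j - 3)*(j - 2)*(j + 3)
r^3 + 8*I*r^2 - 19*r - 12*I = (r + I)*(r + 3*I)*(r + 4*I)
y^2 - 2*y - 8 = (y - 4)*(y + 2)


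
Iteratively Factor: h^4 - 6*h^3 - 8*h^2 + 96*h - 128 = (h + 4)*(h^3 - 10*h^2 + 32*h - 32) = (h - 2)*(h + 4)*(h^2 - 8*h + 16) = (h - 4)*(h - 2)*(h + 4)*(h - 4)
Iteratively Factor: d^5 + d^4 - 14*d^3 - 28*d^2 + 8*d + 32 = (d + 2)*(d^4 - d^3 - 12*d^2 - 4*d + 16) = (d + 2)^2*(d^3 - 3*d^2 - 6*d + 8) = (d + 2)^3*(d^2 - 5*d + 4) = (d - 1)*(d + 2)^3*(d - 4)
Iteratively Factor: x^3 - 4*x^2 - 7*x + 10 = (x + 2)*(x^2 - 6*x + 5) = (x - 5)*(x + 2)*(x - 1)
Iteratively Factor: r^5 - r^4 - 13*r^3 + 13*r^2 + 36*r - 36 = (r + 3)*(r^4 - 4*r^3 - r^2 + 16*r - 12) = (r - 3)*(r + 3)*(r^3 - r^2 - 4*r + 4) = (r - 3)*(r + 2)*(r + 3)*(r^2 - 3*r + 2) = (r - 3)*(r - 2)*(r + 2)*(r + 3)*(r - 1)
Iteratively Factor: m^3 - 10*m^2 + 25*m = (m - 5)*(m^2 - 5*m) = (m - 5)^2*(m)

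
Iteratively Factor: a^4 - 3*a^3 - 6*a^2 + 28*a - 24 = (a - 2)*(a^3 - a^2 - 8*a + 12) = (a - 2)^2*(a^2 + a - 6) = (a - 2)^3*(a + 3)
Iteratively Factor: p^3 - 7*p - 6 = (p + 2)*(p^2 - 2*p - 3) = (p + 1)*(p + 2)*(p - 3)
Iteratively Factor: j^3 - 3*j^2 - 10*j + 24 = (j + 3)*(j^2 - 6*j + 8) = (j - 2)*(j + 3)*(j - 4)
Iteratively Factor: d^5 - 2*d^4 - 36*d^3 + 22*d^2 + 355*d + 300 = (d - 5)*(d^4 + 3*d^3 - 21*d^2 - 83*d - 60) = (d - 5)^2*(d^3 + 8*d^2 + 19*d + 12) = (d - 5)^2*(d + 3)*(d^2 + 5*d + 4) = (d - 5)^2*(d + 1)*(d + 3)*(d + 4)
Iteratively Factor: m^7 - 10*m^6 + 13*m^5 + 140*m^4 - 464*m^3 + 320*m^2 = (m - 4)*(m^6 - 6*m^5 - 11*m^4 + 96*m^3 - 80*m^2) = (m - 4)*(m - 1)*(m^5 - 5*m^4 - 16*m^3 + 80*m^2) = m*(m - 4)*(m - 1)*(m^4 - 5*m^3 - 16*m^2 + 80*m) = m*(m - 4)^2*(m - 1)*(m^3 - m^2 - 20*m) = m*(m - 4)^2*(m - 1)*(m + 4)*(m^2 - 5*m) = m*(m - 5)*(m - 4)^2*(m - 1)*(m + 4)*(m)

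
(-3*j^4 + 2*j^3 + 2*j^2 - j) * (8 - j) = 3*j^5 - 26*j^4 + 14*j^3 + 17*j^2 - 8*j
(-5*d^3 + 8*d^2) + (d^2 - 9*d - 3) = -5*d^3 + 9*d^2 - 9*d - 3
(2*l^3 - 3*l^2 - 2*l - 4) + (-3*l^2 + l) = 2*l^3 - 6*l^2 - l - 4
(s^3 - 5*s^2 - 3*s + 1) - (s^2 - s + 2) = s^3 - 6*s^2 - 2*s - 1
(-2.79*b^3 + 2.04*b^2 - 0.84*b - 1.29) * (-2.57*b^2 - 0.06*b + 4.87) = 7.1703*b^5 - 5.0754*b^4 - 11.5509*b^3 + 13.3005*b^2 - 4.0134*b - 6.2823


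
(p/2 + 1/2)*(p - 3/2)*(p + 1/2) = p^3/2 - 7*p/8 - 3/8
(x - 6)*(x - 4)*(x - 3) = x^3 - 13*x^2 + 54*x - 72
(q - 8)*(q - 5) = q^2 - 13*q + 40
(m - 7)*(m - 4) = m^2 - 11*m + 28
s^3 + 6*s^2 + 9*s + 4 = (s + 1)^2*(s + 4)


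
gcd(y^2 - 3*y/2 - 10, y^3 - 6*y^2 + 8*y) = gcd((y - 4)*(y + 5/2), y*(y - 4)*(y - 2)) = y - 4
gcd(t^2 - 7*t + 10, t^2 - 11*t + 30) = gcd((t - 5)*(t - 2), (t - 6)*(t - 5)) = t - 5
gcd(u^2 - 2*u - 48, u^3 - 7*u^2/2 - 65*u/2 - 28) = u - 8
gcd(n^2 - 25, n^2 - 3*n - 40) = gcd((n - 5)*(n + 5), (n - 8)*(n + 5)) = n + 5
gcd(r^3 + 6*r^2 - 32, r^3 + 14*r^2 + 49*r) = 1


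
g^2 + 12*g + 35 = (g + 5)*(g + 7)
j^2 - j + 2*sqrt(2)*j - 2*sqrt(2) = (j - 1)*(j + 2*sqrt(2))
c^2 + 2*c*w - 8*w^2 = (c - 2*w)*(c + 4*w)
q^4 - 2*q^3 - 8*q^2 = q^2*(q - 4)*(q + 2)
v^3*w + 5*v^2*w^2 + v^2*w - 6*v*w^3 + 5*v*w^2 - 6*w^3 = (v - w)*(v + 6*w)*(v*w + w)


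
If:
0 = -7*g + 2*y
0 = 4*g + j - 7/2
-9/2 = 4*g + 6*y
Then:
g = -9/50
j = 211/50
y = -63/100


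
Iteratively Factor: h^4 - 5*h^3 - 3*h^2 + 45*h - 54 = (h - 2)*(h^3 - 3*h^2 - 9*h + 27) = (h - 3)*(h - 2)*(h^2 - 9) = (h - 3)*(h - 2)*(h + 3)*(h - 3)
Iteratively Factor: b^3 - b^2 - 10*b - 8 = (b + 2)*(b^2 - 3*b - 4) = (b + 1)*(b + 2)*(b - 4)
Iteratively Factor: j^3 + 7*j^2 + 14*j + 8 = (j + 1)*(j^2 + 6*j + 8) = (j + 1)*(j + 2)*(j + 4)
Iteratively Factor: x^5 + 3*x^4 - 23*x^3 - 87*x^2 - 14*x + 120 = (x + 4)*(x^4 - x^3 - 19*x^2 - 11*x + 30) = (x + 3)*(x + 4)*(x^3 - 4*x^2 - 7*x + 10) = (x + 2)*(x + 3)*(x + 4)*(x^2 - 6*x + 5) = (x - 1)*(x + 2)*(x + 3)*(x + 4)*(x - 5)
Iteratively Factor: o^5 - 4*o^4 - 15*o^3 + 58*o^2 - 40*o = (o - 5)*(o^4 + o^3 - 10*o^2 + 8*o) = o*(o - 5)*(o^3 + o^2 - 10*o + 8) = o*(o - 5)*(o + 4)*(o^2 - 3*o + 2) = o*(o - 5)*(o - 1)*(o + 4)*(o - 2)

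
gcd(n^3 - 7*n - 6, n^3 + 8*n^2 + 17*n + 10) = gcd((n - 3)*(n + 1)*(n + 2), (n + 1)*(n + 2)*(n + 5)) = n^2 + 3*n + 2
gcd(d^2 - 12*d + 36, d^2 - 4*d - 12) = d - 6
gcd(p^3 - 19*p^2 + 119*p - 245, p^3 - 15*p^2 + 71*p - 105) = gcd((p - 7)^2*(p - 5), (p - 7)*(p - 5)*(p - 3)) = p^2 - 12*p + 35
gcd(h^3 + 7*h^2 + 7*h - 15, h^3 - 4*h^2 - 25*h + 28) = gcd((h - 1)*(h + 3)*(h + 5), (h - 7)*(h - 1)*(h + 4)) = h - 1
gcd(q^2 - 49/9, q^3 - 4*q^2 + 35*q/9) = q - 7/3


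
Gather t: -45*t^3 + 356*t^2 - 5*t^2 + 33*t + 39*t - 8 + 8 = -45*t^3 + 351*t^2 + 72*t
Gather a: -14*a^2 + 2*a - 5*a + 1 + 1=-14*a^2 - 3*a + 2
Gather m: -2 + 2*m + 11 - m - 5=m + 4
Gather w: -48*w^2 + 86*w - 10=-48*w^2 + 86*w - 10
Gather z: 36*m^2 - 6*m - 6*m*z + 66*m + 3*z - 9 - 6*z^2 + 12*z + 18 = 36*m^2 + 60*m - 6*z^2 + z*(15 - 6*m) + 9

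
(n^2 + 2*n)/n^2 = (n + 2)/n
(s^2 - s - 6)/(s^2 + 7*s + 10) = (s - 3)/(s + 5)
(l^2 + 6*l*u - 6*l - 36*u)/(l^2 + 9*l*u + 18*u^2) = (l - 6)/(l + 3*u)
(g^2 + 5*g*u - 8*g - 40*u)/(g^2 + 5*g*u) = (g - 8)/g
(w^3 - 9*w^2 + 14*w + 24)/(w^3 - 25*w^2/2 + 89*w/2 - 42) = 2*(w^2 - 5*w - 6)/(2*w^2 - 17*w + 21)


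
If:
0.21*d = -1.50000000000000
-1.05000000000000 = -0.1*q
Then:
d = -7.14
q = 10.50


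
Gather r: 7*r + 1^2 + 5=7*r + 6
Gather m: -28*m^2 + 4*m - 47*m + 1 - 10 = -28*m^2 - 43*m - 9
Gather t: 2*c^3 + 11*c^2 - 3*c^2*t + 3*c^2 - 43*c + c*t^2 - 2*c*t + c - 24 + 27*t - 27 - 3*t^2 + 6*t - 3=2*c^3 + 14*c^2 - 42*c + t^2*(c - 3) + t*(-3*c^2 - 2*c + 33) - 54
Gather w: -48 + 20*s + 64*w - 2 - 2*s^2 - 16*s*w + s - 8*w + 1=-2*s^2 + 21*s + w*(56 - 16*s) - 49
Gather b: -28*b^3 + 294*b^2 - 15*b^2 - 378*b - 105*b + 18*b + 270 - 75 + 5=-28*b^3 + 279*b^2 - 465*b + 200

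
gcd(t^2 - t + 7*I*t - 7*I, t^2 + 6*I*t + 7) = t + 7*I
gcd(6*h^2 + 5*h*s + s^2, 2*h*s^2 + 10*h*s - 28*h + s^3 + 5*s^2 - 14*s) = 2*h + s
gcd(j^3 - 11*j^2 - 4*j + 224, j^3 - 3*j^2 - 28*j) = j^2 - 3*j - 28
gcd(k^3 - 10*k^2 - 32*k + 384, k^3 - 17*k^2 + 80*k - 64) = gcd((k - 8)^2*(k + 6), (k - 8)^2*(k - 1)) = k^2 - 16*k + 64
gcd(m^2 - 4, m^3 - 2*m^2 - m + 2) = m - 2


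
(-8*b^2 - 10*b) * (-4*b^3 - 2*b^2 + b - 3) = 32*b^5 + 56*b^4 + 12*b^3 + 14*b^2 + 30*b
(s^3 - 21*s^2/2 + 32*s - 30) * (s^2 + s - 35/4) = s^5 - 19*s^4/2 + 51*s^3/4 + 751*s^2/8 - 310*s + 525/2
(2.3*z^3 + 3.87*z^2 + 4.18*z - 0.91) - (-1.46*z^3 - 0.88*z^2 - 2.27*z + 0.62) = 3.76*z^3 + 4.75*z^2 + 6.45*z - 1.53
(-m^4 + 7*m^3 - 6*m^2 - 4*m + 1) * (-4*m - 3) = 4*m^5 - 25*m^4 + 3*m^3 + 34*m^2 + 8*m - 3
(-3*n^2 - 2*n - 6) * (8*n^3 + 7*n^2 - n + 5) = -24*n^5 - 37*n^4 - 59*n^3 - 55*n^2 - 4*n - 30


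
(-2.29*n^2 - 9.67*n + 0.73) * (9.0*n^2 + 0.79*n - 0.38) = -20.61*n^4 - 88.8391*n^3 - 0.1991*n^2 + 4.2513*n - 0.2774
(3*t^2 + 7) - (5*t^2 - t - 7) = -2*t^2 + t + 14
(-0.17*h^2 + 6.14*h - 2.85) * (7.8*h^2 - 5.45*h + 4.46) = -1.326*h^4 + 48.8185*h^3 - 56.4512*h^2 + 42.9169*h - 12.711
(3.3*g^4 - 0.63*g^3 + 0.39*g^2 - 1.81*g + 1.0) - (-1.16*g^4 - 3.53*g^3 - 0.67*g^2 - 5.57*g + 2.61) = 4.46*g^4 + 2.9*g^3 + 1.06*g^2 + 3.76*g - 1.61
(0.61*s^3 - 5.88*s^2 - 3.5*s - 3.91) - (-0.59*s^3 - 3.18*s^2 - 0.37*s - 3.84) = 1.2*s^3 - 2.7*s^2 - 3.13*s - 0.0700000000000003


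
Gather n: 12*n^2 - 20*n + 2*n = 12*n^2 - 18*n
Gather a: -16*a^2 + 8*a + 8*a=-16*a^2 + 16*a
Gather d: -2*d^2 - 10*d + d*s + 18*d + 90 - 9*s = -2*d^2 + d*(s + 8) - 9*s + 90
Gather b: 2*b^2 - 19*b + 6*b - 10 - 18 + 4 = 2*b^2 - 13*b - 24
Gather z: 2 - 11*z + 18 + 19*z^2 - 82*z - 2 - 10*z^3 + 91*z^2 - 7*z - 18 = -10*z^3 + 110*z^2 - 100*z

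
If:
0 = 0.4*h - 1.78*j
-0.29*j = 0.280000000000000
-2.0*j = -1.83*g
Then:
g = -1.06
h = -4.30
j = -0.97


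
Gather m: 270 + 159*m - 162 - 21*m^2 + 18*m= -21*m^2 + 177*m + 108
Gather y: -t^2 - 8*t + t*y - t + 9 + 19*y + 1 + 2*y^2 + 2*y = -t^2 - 9*t + 2*y^2 + y*(t + 21) + 10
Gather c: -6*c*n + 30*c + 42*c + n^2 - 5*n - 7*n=c*(72 - 6*n) + n^2 - 12*n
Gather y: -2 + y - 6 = y - 8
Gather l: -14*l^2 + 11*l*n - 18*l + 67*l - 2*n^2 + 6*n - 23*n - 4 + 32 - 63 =-14*l^2 + l*(11*n + 49) - 2*n^2 - 17*n - 35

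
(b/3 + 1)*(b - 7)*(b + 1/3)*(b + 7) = b^4/3 + 10*b^3/9 - 16*b^2 - 490*b/9 - 49/3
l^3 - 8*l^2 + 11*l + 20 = (l - 5)*(l - 4)*(l + 1)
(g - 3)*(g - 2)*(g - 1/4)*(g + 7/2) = g^4 - 7*g^3/4 - 89*g^2/8 + 191*g/8 - 21/4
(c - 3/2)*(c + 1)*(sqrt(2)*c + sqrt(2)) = sqrt(2)*c^3 + sqrt(2)*c^2/2 - 2*sqrt(2)*c - 3*sqrt(2)/2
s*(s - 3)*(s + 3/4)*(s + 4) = s^4 + 7*s^3/4 - 45*s^2/4 - 9*s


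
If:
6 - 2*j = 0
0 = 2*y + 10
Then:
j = 3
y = -5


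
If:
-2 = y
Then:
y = -2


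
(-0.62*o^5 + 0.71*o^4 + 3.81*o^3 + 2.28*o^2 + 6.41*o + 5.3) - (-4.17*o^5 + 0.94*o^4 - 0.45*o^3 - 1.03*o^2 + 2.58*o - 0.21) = 3.55*o^5 - 0.23*o^4 + 4.26*o^3 + 3.31*o^2 + 3.83*o + 5.51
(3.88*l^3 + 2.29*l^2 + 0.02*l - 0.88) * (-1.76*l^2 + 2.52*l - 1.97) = -6.8288*l^5 + 5.7472*l^4 - 1.908*l^3 - 2.9121*l^2 - 2.257*l + 1.7336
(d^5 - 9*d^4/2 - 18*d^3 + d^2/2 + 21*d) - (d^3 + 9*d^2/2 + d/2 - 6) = d^5 - 9*d^4/2 - 19*d^3 - 4*d^2 + 41*d/2 + 6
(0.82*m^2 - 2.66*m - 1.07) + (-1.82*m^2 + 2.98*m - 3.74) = -1.0*m^2 + 0.32*m - 4.81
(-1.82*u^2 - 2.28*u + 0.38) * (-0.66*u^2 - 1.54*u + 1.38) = 1.2012*u^4 + 4.3076*u^3 + 0.7488*u^2 - 3.7316*u + 0.5244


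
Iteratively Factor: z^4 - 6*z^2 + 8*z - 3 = (z - 1)*(z^3 + z^2 - 5*z + 3) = (z - 1)^2*(z^2 + 2*z - 3) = (z - 1)^3*(z + 3)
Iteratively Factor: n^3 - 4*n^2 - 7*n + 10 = (n + 2)*(n^2 - 6*n + 5) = (n - 5)*(n + 2)*(n - 1)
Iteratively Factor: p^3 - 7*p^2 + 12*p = (p - 4)*(p^2 - 3*p) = p*(p - 4)*(p - 3)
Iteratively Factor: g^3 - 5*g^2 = (g)*(g^2 - 5*g) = g^2*(g - 5)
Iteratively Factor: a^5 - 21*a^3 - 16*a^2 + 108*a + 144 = (a + 2)*(a^4 - 2*a^3 - 17*a^2 + 18*a + 72) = (a - 3)*(a + 2)*(a^3 + a^2 - 14*a - 24) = (a - 4)*(a - 3)*(a + 2)*(a^2 + 5*a + 6) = (a - 4)*(a - 3)*(a + 2)^2*(a + 3)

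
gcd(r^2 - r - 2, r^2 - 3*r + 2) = r - 2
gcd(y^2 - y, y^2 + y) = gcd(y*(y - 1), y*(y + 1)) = y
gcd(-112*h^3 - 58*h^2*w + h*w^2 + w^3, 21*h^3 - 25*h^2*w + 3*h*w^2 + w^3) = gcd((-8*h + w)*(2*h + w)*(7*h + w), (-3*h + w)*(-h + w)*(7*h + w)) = 7*h + w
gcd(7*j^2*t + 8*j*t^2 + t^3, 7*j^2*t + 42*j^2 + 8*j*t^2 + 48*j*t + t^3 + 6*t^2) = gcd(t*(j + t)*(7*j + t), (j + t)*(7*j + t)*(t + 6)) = 7*j^2 + 8*j*t + t^2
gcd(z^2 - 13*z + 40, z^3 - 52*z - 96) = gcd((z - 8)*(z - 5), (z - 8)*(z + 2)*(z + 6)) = z - 8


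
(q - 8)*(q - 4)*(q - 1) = q^3 - 13*q^2 + 44*q - 32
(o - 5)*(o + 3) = o^2 - 2*o - 15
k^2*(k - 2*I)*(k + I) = k^4 - I*k^3 + 2*k^2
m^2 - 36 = (m - 6)*(m + 6)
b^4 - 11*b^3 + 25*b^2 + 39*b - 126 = (b - 7)*(b - 3)^2*(b + 2)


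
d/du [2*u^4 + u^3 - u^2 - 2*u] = 8*u^3 + 3*u^2 - 2*u - 2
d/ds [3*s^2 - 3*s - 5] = 6*s - 3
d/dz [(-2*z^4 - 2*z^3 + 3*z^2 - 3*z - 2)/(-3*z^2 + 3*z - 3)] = (4*z^5 - 4*z^4 + 4*z^3 + 6*z^2 - 10*z + 5)/(3*(z^4 - 2*z^3 + 3*z^2 - 2*z + 1))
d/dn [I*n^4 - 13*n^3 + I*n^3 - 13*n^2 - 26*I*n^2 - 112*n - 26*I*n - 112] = 4*I*n^3 + n^2*(-39 + 3*I) + n*(-26 - 52*I) - 112 - 26*I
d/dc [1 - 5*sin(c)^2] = -5*sin(2*c)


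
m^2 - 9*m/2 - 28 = (m - 8)*(m + 7/2)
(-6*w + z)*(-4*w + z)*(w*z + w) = 24*w^3*z + 24*w^3 - 10*w^2*z^2 - 10*w^2*z + w*z^3 + w*z^2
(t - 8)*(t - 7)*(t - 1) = t^3 - 16*t^2 + 71*t - 56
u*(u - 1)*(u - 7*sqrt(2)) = u^3 - 7*sqrt(2)*u^2 - u^2 + 7*sqrt(2)*u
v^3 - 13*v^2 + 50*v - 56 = (v - 7)*(v - 4)*(v - 2)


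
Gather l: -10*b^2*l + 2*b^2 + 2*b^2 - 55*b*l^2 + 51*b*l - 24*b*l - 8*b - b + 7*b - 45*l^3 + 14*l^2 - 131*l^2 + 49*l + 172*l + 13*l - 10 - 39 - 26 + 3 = 4*b^2 - 2*b - 45*l^3 + l^2*(-55*b - 117) + l*(-10*b^2 + 27*b + 234) - 72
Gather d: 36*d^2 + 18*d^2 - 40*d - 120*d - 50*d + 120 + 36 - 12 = 54*d^2 - 210*d + 144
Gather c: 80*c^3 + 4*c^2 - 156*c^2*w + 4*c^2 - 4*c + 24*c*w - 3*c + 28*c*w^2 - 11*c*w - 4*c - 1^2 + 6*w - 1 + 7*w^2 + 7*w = 80*c^3 + c^2*(8 - 156*w) + c*(28*w^2 + 13*w - 11) + 7*w^2 + 13*w - 2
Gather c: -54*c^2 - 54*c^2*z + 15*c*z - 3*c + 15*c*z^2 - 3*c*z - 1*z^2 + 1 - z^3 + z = c^2*(-54*z - 54) + c*(15*z^2 + 12*z - 3) - z^3 - z^2 + z + 1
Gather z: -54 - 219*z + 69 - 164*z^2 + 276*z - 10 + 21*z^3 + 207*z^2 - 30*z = 21*z^3 + 43*z^2 + 27*z + 5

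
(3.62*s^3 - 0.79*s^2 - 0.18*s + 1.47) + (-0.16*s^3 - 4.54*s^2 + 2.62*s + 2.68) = 3.46*s^3 - 5.33*s^2 + 2.44*s + 4.15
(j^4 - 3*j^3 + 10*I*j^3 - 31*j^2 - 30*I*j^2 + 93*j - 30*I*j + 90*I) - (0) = j^4 - 3*j^3 + 10*I*j^3 - 31*j^2 - 30*I*j^2 + 93*j - 30*I*j + 90*I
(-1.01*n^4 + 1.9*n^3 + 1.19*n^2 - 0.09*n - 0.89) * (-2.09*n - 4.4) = 2.1109*n^5 + 0.473000000000001*n^4 - 10.8471*n^3 - 5.0479*n^2 + 2.2561*n + 3.916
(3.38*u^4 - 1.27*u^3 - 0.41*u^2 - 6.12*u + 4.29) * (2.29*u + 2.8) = 7.7402*u^5 + 6.5557*u^4 - 4.4949*u^3 - 15.1628*u^2 - 7.3119*u + 12.012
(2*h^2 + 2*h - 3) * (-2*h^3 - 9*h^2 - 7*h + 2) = -4*h^5 - 22*h^4 - 26*h^3 + 17*h^2 + 25*h - 6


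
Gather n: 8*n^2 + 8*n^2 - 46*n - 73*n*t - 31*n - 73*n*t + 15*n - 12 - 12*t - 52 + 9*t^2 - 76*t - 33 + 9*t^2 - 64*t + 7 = 16*n^2 + n*(-146*t - 62) + 18*t^2 - 152*t - 90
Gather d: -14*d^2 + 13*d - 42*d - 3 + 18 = -14*d^2 - 29*d + 15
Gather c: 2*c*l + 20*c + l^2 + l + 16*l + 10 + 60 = c*(2*l + 20) + l^2 + 17*l + 70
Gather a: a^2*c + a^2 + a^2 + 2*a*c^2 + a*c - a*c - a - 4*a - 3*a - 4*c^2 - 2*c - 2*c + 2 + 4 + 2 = a^2*(c + 2) + a*(2*c^2 - 8) - 4*c^2 - 4*c + 8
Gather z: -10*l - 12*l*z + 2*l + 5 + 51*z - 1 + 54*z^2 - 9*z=-8*l + 54*z^2 + z*(42 - 12*l) + 4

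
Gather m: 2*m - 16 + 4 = 2*m - 12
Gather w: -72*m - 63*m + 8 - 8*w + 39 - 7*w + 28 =-135*m - 15*w + 75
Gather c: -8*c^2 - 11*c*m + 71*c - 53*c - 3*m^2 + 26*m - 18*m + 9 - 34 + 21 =-8*c^2 + c*(18 - 11*m) - 3*m^2 + 8*m - 4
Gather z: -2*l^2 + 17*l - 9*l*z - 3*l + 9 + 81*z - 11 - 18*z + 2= -2*l^2 + 14*l + z*(63 - 9*l)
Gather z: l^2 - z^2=l^2 - z^2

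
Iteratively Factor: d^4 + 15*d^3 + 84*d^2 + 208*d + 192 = (d + 4)*(d^3 + 11*d^2 + 40*d + 48) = (d + 4)^2*(d^2 + 7*d + 12) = (d + 4)^3*(d + 3)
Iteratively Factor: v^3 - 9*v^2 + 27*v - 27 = (v - 3)*(v^2 - 6*v + 9) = (v - 3)^2*(v - 3)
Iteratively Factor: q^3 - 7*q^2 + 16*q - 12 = (q - 2)*(q^2 - 5*q + 6) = (q - 2)^2*(q - 3)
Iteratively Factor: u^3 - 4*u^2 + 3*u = (u - 1)*(u^2 - 3*u) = (u - 3)*(u - 1)*(u)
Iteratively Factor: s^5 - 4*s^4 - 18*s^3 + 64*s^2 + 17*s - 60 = (s + 4)*(s^4 - 8*s^3 + 14*s^2 + 8*s - 15) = (s + 1)*(s + 4)*(s^3 - 9*s^2 + 23*s - 15) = (s - 3)*(s + 1)*(s + 4)*(s^2 - 6*s + 5) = (s - 3)*(s - 1)*(s + 1)*(s + 4)*(s - 5)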